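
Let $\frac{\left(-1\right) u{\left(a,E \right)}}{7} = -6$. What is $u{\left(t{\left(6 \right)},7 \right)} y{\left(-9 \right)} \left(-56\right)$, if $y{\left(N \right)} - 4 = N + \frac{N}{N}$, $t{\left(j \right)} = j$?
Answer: $9408$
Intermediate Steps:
$u{\left(a,E \right)} = 42$ ($u{\left(a,E \right)} = \left(-7\right) \left(-6\right) = 42$)
$y{\left(N \right)} = 5 + N$ ($y{\left(N \right)} = 4 + \left(N + \frac{N}{N}\right) = 4 + \left(N + 1\right) = 4 + \left(1 + N\right) = 5 + N$)
$u{\left(t{\left(6 \right)},7 \right)} y{\left(-9 \right)} \left(-56\right) = 42 \left(5 - 9\right) \left(-56\right) = 42 \left(-4\right) \left(-56\right) = \left(-168\right) \left(-56\right) = 9408$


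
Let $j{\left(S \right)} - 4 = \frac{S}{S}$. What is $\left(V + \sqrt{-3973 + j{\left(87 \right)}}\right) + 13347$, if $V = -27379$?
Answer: $-14032 + 8 i \sqrt{62} \approx -14032.0 + 62.992 i$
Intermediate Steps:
$j{\left(S \right)} = 5$ ($j{\left(S \right)} = 4 + \frac{S}{S} = 4 + 1 = 5$)
$\left(V + \sqrt{-3973 + j{\left(87 \right)}}\right) + 13347 = \left(-27379 + \sqrt{-3973 + 5}\right) + 13347 = \left(-27379 + \sqrt{-3968}\right) + 13347 = \left(-27379 + 8 i \sqrt{62}\right) + 13347 = -14032 + 8 i \sqrt{62}$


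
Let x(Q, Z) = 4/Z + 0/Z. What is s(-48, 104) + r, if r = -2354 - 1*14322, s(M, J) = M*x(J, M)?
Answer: -16672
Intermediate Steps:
x(Q, Z) = 4/Z (x(Q, Z) = 4/Z + 0 = 4/Z)
s(M, J) = 4 (s(M, J) = M*(4/M) = 4)
r = -16676 (r = -2354 - 14322 = -16676)
s(-48, 104) + r = 4 - 16676 = -16672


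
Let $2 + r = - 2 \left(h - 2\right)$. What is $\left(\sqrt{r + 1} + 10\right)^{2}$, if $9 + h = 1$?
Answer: $\left(10 + \sqrt{19}\right)^{2} \approx 206.18$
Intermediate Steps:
$h = -8$ ($h = -9 + 1 = -8$)
$r = 18$ ($r = -2 - 2 \left(-8 - 2\right) = -2 - -20 = -2 + 20 = 18$)
$\left(\sqrt{r + 1} + 10\right)^{2} = \left(\sqrt{18 + 1} + 10\right)^{2} = \left(\sqrt{19} + 10\right)^{2} = \left(10 + \sqrt{19}\right)^{2}$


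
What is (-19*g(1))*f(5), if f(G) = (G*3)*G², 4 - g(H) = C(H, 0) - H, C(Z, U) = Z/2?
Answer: -64125/2 ≈ -32063.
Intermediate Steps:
C(Z, U) = Z/2 (C(Z, U) = Z*(½) = Z/2)
g(H) = 4 + H/2 (g(H) = 4 - (H/2 - H) = 4 - (-1)*H/2 = 4 + H/2)
f(G) = 3*G³ (f(G) = (3*G)*G² = 3*G³)
(-19*g(1))*f(5) = (-19*(4 + (½)*1))*(3*5³) = (-19*(4 + ½))*(3*125) = -19*9/2*375 = -171/2*375 = -64125/2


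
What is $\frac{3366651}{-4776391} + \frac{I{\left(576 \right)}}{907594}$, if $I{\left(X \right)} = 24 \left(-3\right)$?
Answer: $- \frac{1527948073923}{2167511906627} \approx -0.70493$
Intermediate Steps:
$I{\left(X \right)} = -72$
$\frac{3366651}{-4776391} + \frac{I{\left(576 \right)}}{907594} = \frac{3366651}{-4776391} - \frac{72}{907594} = 3366651 \left(- \frac{1}{4776391}\right) - \frac{36}{453797} = - \frac{3366651}{4776391} - \frac{36}{453797} = - \frac{1527948073923}{2167511906627}$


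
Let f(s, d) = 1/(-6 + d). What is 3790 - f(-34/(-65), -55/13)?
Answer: 504083/133 ≈ 3790.1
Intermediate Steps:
3790 - f(-34/(-65), -55/13) = 3790 - 1/(-6 - 55/13) = 3790 - 1/(-133/13) = 3790 - 1*(-13/133) = 3790 + 13/133 = 504083/133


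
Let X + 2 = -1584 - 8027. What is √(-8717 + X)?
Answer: I*√18330 ≈ 135.39*I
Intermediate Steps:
X = -9613 (X = -2 + (-1584 - 8027) = -2 - 9611 = -9613)
√(-8717 + X) = √(-8717 - 9613) = √(-18330) = I*√18330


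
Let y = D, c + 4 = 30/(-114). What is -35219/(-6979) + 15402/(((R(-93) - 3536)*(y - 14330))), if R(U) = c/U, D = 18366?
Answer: 147988242979403/29331635616094 ≈ 5.0453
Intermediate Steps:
c = -81/19 (c = -4 + 30/(-114) = -4 + 30*(-1/114) = -4 - 5/19 = -81/19 ≈ -4.2632)
y = 18366
R(U) = -81/(19*U)
-35219/(-6979) + 15402/(((R(-93) - 3536)*(y - 14330))) = -35219/(-6979) + 15402/(((-81/19/(-93) - 3536)*(18366 - 14330))) = -35219*(-1/6979) + 15402/(((-81/19*(-1/93) - 3536)*4036)) = 35219/6979 + 15402/(((27/589 - 3536)*4036)) = 35219/6979 + 15402/((-2082677/589*4036)) = 35219/6979 + 15402/(-8405684372/589) = 35219/6979 + 15402*(-589/8405684372) = 35219/6979 - 4535889/4202842186 = 147988242979403/29331635616094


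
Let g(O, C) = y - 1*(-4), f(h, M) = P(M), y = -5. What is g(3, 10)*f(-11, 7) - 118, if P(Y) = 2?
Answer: -120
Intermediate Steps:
f(h, M) = 2
g(O, C) = -1 (g(O, C) = -5 - 1*(-4) = -5 + 4 = -1)
g(3, 10)*f(-11, 7) - 118 = -1*2 - 118 = -2 - 118 = -120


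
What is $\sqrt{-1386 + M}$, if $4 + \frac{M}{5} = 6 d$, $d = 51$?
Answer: $2 \sqrt{31} \approx 11.136$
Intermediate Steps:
$M = 1510$ ($M = -20 + 5 \cdot 6 \cdot 51 = -20 + 5 \cdot 306 = -20 + 1530 = 1510$)
$\sqrt{-1386 + M} = \sqrt{-1386 + 1510} = \sqrt{124} = 2 \sqrt{31}$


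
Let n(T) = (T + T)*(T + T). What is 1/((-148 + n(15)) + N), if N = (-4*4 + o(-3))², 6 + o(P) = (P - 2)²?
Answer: 1/761 ≈ 0.0013141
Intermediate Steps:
o(P) = -6 + (-2 + P)² (o(P) = -6 + (P - 2)² = -6 + (-2 + P)²)
n(T) = 4*T² (n(T) = (2*T)*(2*T) = 4*T²)
N = 9 (N = (-4*4 + (-6 + (-2 - 3)²))² = (-16 + (-6 + (-5)²))² = (-16 + (-6 + 25))² = (-16 + 19)² = 3² = 9)
1/((-148 + n(15)) + N) = 1/((-148 + 4*15²) + 9) = 1/((-148 + 4*225) + 9) = 1/((-148 + 900) + 9) = 1/(752 + 9) = 1/761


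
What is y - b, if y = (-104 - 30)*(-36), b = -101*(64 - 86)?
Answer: 2602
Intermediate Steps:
b = 2222 (b = -101*(-22) = 2222)
y = 4824 (y = -134*(-36) = 4824)
y - b = 4824 - 1*2222 = 4824 - 2222 = 2602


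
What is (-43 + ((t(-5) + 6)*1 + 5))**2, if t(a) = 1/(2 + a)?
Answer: 9409/9 ≈ 1045.4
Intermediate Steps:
(-43 + ((t(-5) + 6)*1 + 5))**2 = (-43 + ((1/(2 - 5) + 6)*1 + 5))**2 = (-43 + ((1/(-3) + 6)*1 + 5))**2 = (-43 + ((-1/3 + 6)*1 + 5))**2 = (-43 + ((17/3)*1 + 5))**2 = (-43 + (17/3 + 5))**2 = (-43 + 32/3)**2 = (-97/3)**2 = 9409/9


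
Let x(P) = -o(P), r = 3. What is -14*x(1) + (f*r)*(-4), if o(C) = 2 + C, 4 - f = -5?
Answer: -66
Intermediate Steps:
f = 9 (f = 4 - 1*(-5) = 4 + 5 = 9)
x(P) = -2 - P (x(P) = -(2 + P) = -2 - P)
-14*x(1) + (f*r)*(-4) = -14*(-2 - 1*1) + (9*3)*(-4) = -14*(-2 - 1) + 27*(-4) = -14*(-3) - 108 = 42 - 108 = -66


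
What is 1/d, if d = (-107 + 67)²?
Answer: 1/1600 ≈ 0.00062500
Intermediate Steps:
d = 1600 (d = (-40)² = 1600)
1/d = 1/1600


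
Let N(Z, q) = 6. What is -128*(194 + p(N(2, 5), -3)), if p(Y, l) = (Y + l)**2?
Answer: -25984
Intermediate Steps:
-128*(194 + p(N(2, 5), -3)) = -128*(194 + (6 - 3)**2) = -128*(194 + 3**2) = -128*(194 + 9) = -128*203 = -25984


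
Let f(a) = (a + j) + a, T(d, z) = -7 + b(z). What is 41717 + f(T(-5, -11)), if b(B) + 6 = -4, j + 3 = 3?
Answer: 41683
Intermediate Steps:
j = 0 (j = -3 + 3 = 0)
b(B) = -10 (b(B) = -6 - 4 = -10)
T(d, z) = -17 (T(d, z) = -7 - 10 = -17)
f(a) = 2*a (f(a) = (a + 0) + a = a + a = 2*a)
41717 + f(T(-5, -11)) = 41717 + 2*(-17) = 41717 - 34 = 41683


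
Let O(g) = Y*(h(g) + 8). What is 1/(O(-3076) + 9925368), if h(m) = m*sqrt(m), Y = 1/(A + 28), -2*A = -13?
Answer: 5906834769/58627524719432296 + 53061*I*sqrt(769)/29313762359716148 ≈ 1.0075e-7 + 5.0196e-11*I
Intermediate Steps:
A = 13/2 (A = -1/2*(-13) = 13/2 ≈ 6.5000)
Y = 2/69 (Y = 1/(13/2 + 28) = 1/(69/2) = 2/69 ≈ 0.028986)
h(m) = m**(3/2)
O(g) = 16/69 + 2*g**(3/2)/69 (O(g) = 2*(g**(3/2) + 8)/69 = 2*(8 + g**(3/2))/69 = 16/69 + 2*g**(3/2)/69)
1/(O(-3076) + 9925368) = 1/((16/69 + 2*(-3076)**(3/2)/69) + 9925368) = 1/((16/69 + 2*(-6152*I*sqrt(769))/69) + 9925368) = 1/((16/69 - 12304*I*sqrt(769)/69) + 9925368) = 1/(684850408/69 - 12304*I*sqrt(769)/69)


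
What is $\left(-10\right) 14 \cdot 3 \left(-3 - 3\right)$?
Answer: $2520$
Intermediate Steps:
$\left(-10\right) 14 \cdot 3 \left(-3 - 3\right) = - 140 \cdot 3 \left(-6\right) = \left(-140\right) \left(-18\right) = 2520$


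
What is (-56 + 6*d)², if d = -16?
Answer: 23104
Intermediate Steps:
(-56 + 6*d)² = (-56 + 6*(-16))² = (-56 - 96)² = (-152)² = 23104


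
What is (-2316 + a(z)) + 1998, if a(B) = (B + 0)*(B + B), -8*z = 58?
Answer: -1703/8 ≈ -212.88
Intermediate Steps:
z = -29/4 (z = -⅛*58 = -29/4 ≈ -7.2500)
a(B) = 2*B² (a(B) = B*(2*B) = 2*B²)
(-2316 + a(z)) + 1998 = (-2316 + 2*(-29/4)²) + 1998 = (-2316 + 2*(841/16)) + 1998 = (-2316 + 841/8) + 1998 = -17687/8 + 1998 = -1703/8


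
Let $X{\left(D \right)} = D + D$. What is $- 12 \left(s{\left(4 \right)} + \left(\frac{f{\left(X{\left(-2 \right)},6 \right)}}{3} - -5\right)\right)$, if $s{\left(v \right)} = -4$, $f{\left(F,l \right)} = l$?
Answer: $-36$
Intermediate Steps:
$X{\left(D \right)} = 2 D$
$- 12 \left(s{\left(4 \right)} + \left(\frac{f{\left(X{\left(-2 \right)},6 \right)}}{3} - -5\right)\right) = - 12 \left(-4 + \left(\frac{6}{3} - -5\right)\right) = - 12 \left(-4 + \left(6 \cdot \frac{1}{3} + 5\right)\right) = - 12 \left(-4 + \left(2 + 5\right)\right) = - 12 \left(-4 + 7\right) = \left(-12\right) 3 = -36$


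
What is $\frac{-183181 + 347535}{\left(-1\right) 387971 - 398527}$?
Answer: $- \frac{82177}{393249} \approx -0.20897$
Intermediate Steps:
$\frac{-183181 + 347535}{\left(-1\right) 387971 - 398527} = \frac{164354}{-387971 - 398527} = \frac{164354}{-786498} = 164354 \left(- \frac{1}{786498}\right) = - \frac{82177}{393249}$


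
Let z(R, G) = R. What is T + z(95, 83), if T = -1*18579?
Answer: -18484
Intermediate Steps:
T = -18579
T + z(95, 83) = -18579 + 95 = -18484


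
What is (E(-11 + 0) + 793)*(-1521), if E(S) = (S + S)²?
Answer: -1942317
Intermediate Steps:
E(S) = 4*S² (E(S) = (2*S)² = 4*S²)
(E(-11 + 0) + 793)*(-1521) = (4*(-11 + 0)² + 793)*(-1521) = (4*(-11)² + 793)*(-1521) = (4*121 + 793)*(-1521) = (484 + 793)*(-1521) = 1277*(-1521) = -1942317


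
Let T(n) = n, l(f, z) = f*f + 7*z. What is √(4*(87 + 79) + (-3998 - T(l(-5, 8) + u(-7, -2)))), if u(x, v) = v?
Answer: I*√3413 ≈ 58.421*I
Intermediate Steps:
l(f, z) = f² + 7*z
√(4*(87 + 79) + (-3998 - T(l(-5, 8) + u(-7, -2)))) = √(4*(87 + 79) + (-3998 - (((-5)² + 7*8) - 2))) = √(4*166 + (-3998 - ((25 + 56) - 2))) = √(664 + (-3998 - (81 - 2))) = √(664 + (-3998 - 1*79)) = √(664 + (-3998 - 79)) = √(664 - 4077) = √(-3413) = I*√3413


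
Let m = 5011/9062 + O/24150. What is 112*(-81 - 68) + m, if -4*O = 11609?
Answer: -317567741473/19030200 ≈ -16688.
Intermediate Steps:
O = -11609/4 (O = -1/4*11609 = -11609/4 ≈ -2902.3)
m = 8236127/19030200 (m = 5011/9062 - 11609/4/24150 = 5011*(1/9062) - 11609/4*1/24150 = 5011/9062 - 11609/96600 = 8236127/19030200 ≈ 0.43279)
112*(-81 - 68) + m = 112*(-81 - 68) + 8236127/19030200 = 112*(-149) + 8236127/19030200 = -16688 + 8236127/19030200 = -317567741473/19030200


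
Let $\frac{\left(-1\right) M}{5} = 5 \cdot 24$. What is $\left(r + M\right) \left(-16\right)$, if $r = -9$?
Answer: $9744$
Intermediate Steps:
$M = -600$ ($M = - 5 \cdot 5 \cdot 24 = \left(-5\right) 120 = -600$)
$\left(r + M\right) \left(-16\right) = \left(-9 - 600\right) \left(-16\right) = \left(-609\right) \left(-16\right) = 9744$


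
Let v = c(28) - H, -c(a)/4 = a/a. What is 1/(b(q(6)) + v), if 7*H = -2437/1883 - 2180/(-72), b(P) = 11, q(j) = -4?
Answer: 237258/678437 ≈ 0.34971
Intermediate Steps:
c(a) = -4 (c(a) = -4*a/a = -4*1 = -4)
H = 982369/237258 (H = (-2437/1883 - 2180/(-72))/7 = (-2437*1/1883 - 2180*(-1/72))/7 = (-2437/1883 + 545/18)/7 = (⅐)*(982369/33894) = 982369/237258 ≈ 4.1405)
v = -1931401/237258 (v = -4 - 1*982369/237258 = -4 - 982369/237258 = -1931401/237258 ≈ -8.1405)
1/(b(q(6)) + v) = 1/(11 - 1931401/237258) = 1/(678437/237258) = 237258/678437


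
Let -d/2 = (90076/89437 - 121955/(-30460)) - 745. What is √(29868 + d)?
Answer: √2326503873103025286014/272425102 ≈ 177.05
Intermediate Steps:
d = 403183201121/272425102 (d = -2*((90076/89437 - 121955/(-30460)) - 745) = -2*((90076*(1/89437) - 121955*(-1/30460)) - 745) = -2*((90076/89437 + 24391/6092) - 745) = -2*(2730200859/544850204 - 745) = -2*(-403183201121/544850204) = 403183201121/272425102 ≈ 1480.0)
√(29868 + d) = √(29868 + 403183201121/272425102) = √(8539976147657/272425102) = √2326503873103025286014/272425102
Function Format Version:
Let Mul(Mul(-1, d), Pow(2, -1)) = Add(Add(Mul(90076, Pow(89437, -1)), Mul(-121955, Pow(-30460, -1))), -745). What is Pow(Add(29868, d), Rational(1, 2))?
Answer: Mul(Rational(1, 272425102), Pow(2326503873103025286014, Rational(1, 2))) ≈ 177.05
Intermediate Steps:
d = Rational(403183201121, 272425102) (d = Mul(-2, Add(Add(Mul(90076, Pow(89437, -1)), Mul(-121955, Pow(-30460, -1))), -745)) = Mul(-2, Add(Add(Mul(90076, Rational(1, 89437)), Mul(-121955, Rational(-1, 30460))), -745)) = Mul(-2, Add(Add(Rational(90076, 89437), Rational(24391, 6092)), -745)) = Mul(-2, Add(Rational(2730200859, 544850204), -745)) = Mul(-2, Rational(-403183201121, 544850204)) = Rational(403183201121, 272425102) ≈ 1480.0)
Pow(Add(29868, d), Rational(1, 2)) = Pow(Add(29868, Rational(403183201121, 272425102)), Rational(1, 2)) = Pow(Rational(8539976147657, 272425102), Rational(1, 2)) = Mul(Rational(1, 272425102), Pow(2326503873103025286014, Rational(1, 2)))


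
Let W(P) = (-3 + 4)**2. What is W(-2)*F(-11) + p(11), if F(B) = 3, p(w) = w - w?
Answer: 3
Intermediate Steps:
p(w) = 0
W(P) = 1 (W(P) = 1**2 = 1)
W(-2)*F(-11) + p(11) = 1*3 + 0 = 3 + 0 = 3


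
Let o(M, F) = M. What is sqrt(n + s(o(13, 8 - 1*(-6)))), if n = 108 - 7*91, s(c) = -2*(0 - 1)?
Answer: I*sqrt(527) ≈ 22.956*I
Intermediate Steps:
s(c) = 2 (s(c) = -2*(-1) = 2)
n = -529 (n = 108 - 637 = -529)
sqrt(n + s(o(13, 8 - 1*(-6)))) = sqrt(-529 + 2) = sqrt(-527) = I*sqrt(527)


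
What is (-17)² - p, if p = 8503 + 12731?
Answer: -20945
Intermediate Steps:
p = 21234
(-17)² - p = (-17)² - 1*21234 = 289 - 21234 = -20945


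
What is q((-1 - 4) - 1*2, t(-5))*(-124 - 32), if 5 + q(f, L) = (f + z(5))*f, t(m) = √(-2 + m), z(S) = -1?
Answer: -7956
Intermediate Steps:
q(f, L) = -5 + f*(-1 + f) (q(f, L) = -5 + (f - 1)*f = -5 + (-1 + f)*f = -5 + f*(-1 + f))
q((-1 - 4) - 1*2, t(-5))*(-124 - 32) = (-5 + ((-1 - 4) - 1*2)² - ((-1 - 4) - 1*2))*(-124 - 32) = (-5 + (-5 - 2)² - (-5 - 2))*(-156) = (-5 + (-7)² - 1*(-7))*(-156) = (-5 + 49 + 7)*(-156) = 51*(-156) = -7956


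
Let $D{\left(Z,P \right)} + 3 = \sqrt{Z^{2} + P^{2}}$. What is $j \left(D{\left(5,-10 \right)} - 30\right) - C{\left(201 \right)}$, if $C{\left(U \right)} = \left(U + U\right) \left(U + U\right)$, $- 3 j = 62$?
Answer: $-160922 - \frac{310 \sqrt{5}}{3} \approx -1.6115 \cdot 10^{5}$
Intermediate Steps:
$j = - \frac{62}{3}$ ($j = \left(- \frac{1}{3}\right) 62 = - \frac{62}{3} \approx -20.667$)
$C{\left(U \right)} = 4 U^{2}$ ($C{\left(U \right)} = 2 U 2 U = 4 U^{2}$)
$D{\left(Z,P \right)} = -3 + \sqrt{P^{2} + Z^{2}}$ ($D{\left(Z,P \right)} = -3 + \sqrt{Z^{2} + P^{2}} = -3 + \sqrt{P^{2} + Z^{2}}$)
$j \left(D{\left(5,-10 \right)} - 30\right) - C{\left(201 \right)} = - \frac{62 \left(\left(-3 + \sqrt{\left(-10\right)^{2} + 5^{2}}\right) - 30\right)}{3} - 4 \cdot 201^{2} = - \frac{62 \left(\left(-3 + \sqrt{100 + 25}\right) - 30\right)}{3} - 4 \cdot 40401 = - \frac{62 \left(\left(-3 + \sqrt{125}\right) - 30\right)}{3} - 161604 = - \frac{62 \left(\left(-3 + 5 \sqrt{5}\right) - 30\right)}{3} - 161604 = - \frac{62 \left(-33 + 5 \sqrt{5}\right)}{3} - 161604 = \left(682 - \frac{310 \sqrt{5}}{3}\right) - 161604 = -160922 - \frac{310 \sqrt{5}}{3}$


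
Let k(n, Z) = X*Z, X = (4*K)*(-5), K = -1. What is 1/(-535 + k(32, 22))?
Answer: -1/95 ≈ -0.010526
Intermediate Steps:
X = 20 (X = (4*(-1))*(-5) = -4*(-5) = 20)
k(n, Z) = 20*Z
1/(-535 + k(32, 22)) = 1/(-535 + 20*22) = 1/(-535 + 440) = 1/(-95) = -1/95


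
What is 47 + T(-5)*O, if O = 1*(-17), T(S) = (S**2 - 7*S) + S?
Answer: -888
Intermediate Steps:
T(S) = S**2 - 6*S
O = -17
47 + T(-5)*O = 47 - 5*(-6 - 5)*(-17) = 47 - 5*(-11)*(-17) = 47 + 55*(-17) = 47 - 935 = -888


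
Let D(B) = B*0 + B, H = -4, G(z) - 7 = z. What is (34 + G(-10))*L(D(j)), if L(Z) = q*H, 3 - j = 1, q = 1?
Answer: -124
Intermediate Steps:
G(z) = 7 + z
j = 2 (j = 3 - 1*1 = 3 - 1 = 2)
D(B) = B (D(B) = 0 + B = B)
L(Z) = -4 (L(Z) = 1*(-4) = -4)
(34 + G(-10))*L(D(j)) = (34 + (7 - 10))*(-4) = (34 - 3)*(-4) = 31*(-4) = -124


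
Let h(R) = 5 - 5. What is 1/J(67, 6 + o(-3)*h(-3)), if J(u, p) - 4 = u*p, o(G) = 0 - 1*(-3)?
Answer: 1/406 ≈ 0.0024631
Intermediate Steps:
h(R) = 0
o(G) = 3 (o(G) = 0 + 3 = 3)
J(u, p) = 4 + p*u (J(u, p) = 4 + u*p = 4 + p*u)
1/J(67, 6 + o(-3)*h(-3)) = 1/(4 + (6 + 3*0)*67) = 1/(4 + (6 + 0)*67) = 1/(4 + 6*67) = 1/(4 + 402) = 1/406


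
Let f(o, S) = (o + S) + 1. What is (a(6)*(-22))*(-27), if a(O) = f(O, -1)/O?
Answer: 594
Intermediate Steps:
f(o, S) = 1 + S + o (f(o, S) = (S + o) + 1 = 1 + S + o)
a(O) = 1 (a(O) = (1 - 1 + O)/O = O/O = 1)
(a(6)*(-22))*(-27) = (1*(-22))*(-27) = -22*(-27) = 594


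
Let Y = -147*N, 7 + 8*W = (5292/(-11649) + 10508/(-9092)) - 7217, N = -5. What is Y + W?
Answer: -11876433509/70608472 ≈ -168.20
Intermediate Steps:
W = -63773660429/70608472 (W = -7/8 + ((5292/(-11649) + 10508/(-9092)) - 7217)/8 = -7/8 + ((5292*(-1/11649) + 10508*(-1/9092)) - 7217)/8 = -7/8 + ((-1764/3883 - 2627/2273) - 7217)/8 = -7/8 + (-14210213/8826059 - 7217)/8 = -7/8 + (⅛)*(-63711878016/8826059) = -7/8 - 7963984752/8826059 = -63773660429/70608472 ≈ -903.20)
Y = 735 (Y = -147*(-5) = 735)
Y + W = 735 - 63773660429/70608472 = -11876433509/70608472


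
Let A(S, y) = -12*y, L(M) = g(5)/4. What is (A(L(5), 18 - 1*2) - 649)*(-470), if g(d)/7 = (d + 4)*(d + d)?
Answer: 395270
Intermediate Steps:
g(d) = 14*d*(4 + d) (g(d) = 7*((d + 4)*(d + d)) = 7*((4 + d)*(2*d)) = 7*(2*d*(4 + d)) = 14*d*(4 + d))
L(M) = 315/2 (L(M) = (14*5*(4 + 5))/4 = (14*5*9)*(¼) = 630*(¼) = 315/2)
A(S, y) = -12*y
(A(L(5), 18 - 1*2) - 649)*(-470) = (-12*(18 - 1*2) - 649)*(-470) = (-12*(18 - 2) - 649)*(-470) = (-12*16 - 649)*(-470) = (-192 - 649)*(-470) = -841*(-470) = 395270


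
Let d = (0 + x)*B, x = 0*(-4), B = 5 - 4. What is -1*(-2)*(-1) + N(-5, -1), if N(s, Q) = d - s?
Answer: 3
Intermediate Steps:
B = 1
x = 0
d = 0 (d = (0 + 0)*1 = 0*1 = 0)
N(s, Q) = -s (N(s, Q) = 0 - s = -s)
-1*(-2)*(-1) + N(-5, -1) = -1*(-2)*(-1) - 1*(-5) = 2*(-1) + 5 = -2 + 5 = 3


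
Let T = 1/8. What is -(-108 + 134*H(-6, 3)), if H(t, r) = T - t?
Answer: -2851/4 ≈ -712.75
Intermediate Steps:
T = 1/8 ≈ 0.12500
H(t, r) = 1/8 - t
-(-108 + 134*H(-6, 3)) = -(-108 + 134*(1/8 - 1*(-6))) = -(-108 + 134*(1/8 + 6)) = -(-108 + 134*(49/8)) = -(-108 + 3283/4) = -1*2851/4 = -2851/4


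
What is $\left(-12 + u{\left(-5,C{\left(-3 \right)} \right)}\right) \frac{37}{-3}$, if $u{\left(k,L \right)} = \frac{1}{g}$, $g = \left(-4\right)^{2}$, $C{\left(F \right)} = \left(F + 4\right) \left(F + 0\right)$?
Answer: $\frac{7067}{48} \approx 147.23$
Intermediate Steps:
$C{\left(F \right)} = F \left(4 + F\right)$ ($C{\left(F \right)} = \left(4 + F\right) F = F \left(4 + F\right)$)
$g = 16$
$u{\left(k,L \right)} = \frac{1}{16}$
$\left(-12 + u{\left(-5,C{\left(-3 \right)} \right)}\right) \frac{37}{-3} = \left(-12 + \frac{1}{16}\right) \frac{37}{-3} = - \frac{191 \cdot 37 \left(- \frac{1}{3}\right)}{16} = \left(- \frac{191}{16}\right) \left(- \frac{37}{3}\right) = \frac{7067}{48}$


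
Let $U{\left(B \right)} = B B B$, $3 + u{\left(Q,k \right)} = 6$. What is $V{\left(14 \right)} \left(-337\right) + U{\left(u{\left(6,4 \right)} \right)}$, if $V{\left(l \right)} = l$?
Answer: $-4691$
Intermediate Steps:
$u{\left(Q,k \right)} = 3$ ($u{\left(Q,k \right)} = -3 + 6 = 3$)
$U{\left(B \right)} = B^{3}$ ($U{\left(B \right)} = B^{2} B = B^{3}$)
$V{\left(14 \right)} \left(-337\right) + U{\left(u{\left(6,4 \right)} \right)} = 14 \left(-337\right) + 3^{3} = -4718 + 27 = -4691$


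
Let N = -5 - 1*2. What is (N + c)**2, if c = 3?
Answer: 16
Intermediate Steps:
N = -7 (N = -5 - 2 = -7)
(N + c)**2 = (-7 + 3)**2 = (-4)**2 = 16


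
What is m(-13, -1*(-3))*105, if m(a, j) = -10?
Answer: -1050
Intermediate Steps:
m(-13, -1*(-3))*105 = -10*105 = -1050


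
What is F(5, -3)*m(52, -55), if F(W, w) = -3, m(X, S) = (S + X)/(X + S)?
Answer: -3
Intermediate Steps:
m(X, S) = 1 (m(X, S) = (S + X)/(S + X) = 1)
F(5, -3)*m(52, -55) = -3*1 = -3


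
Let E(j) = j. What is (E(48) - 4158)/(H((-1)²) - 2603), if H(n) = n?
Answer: 2055/1301 ≈ 1.5796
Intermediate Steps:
(E(48) - 4158)/(H((-1)²) - 2603) = (48 - 4158)/((-1)² - 2603) = -4110/(1 - 2603) = -4110/(-2602) = -4110*(-1/2602) = 2055/1301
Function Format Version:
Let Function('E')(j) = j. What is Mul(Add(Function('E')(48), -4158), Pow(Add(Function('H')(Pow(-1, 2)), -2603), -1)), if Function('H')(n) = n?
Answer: Rational(2055, 1301) ≈ 1.5796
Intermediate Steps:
Mul(Add(Function('E')(48), -4158), Pow(Add(Function('H')(Pow(-1, 2)), -2603), -1)) = Mul(Add(48, -4158), Pow(Add(Pow(-1, 2), -2603), -1)) = Mul(-4110, Pow(Add(1, -2603), -1)) = Mul(-4110, Pow(-2602, -1)) = Mul(-4110, Rational(-1, 2602)) = Rational(2055, 1301)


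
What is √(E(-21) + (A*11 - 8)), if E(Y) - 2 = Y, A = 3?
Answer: √6 ≈ 2.4495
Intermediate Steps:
E(Y) = 2 + Y
√(E(-21) + (A*11 - 8)) = √((2 - 21) + (3*11 - 8)) = √(-19 + (33 - 8)) = √(-19 + 25) = √6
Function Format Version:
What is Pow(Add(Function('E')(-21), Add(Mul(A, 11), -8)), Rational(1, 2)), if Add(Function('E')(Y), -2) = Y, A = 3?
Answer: Pow(6, Rational(1, 2)) ≈ 2.4495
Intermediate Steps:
Function('E')(Y) = Add(2, Y)
Pow(Add(Function('E')(-21), Add(Mul(A, 11), -8)), Rational(1, 2)) = Pow(Add(Add(2, -21), Add(Mul(3, 11), -8)), Rational(1, 2)) = Pow(Add(-19, Add(33, -8)), Rational(1, 2)) = Pow(Add(-19, 25), Rational(1, 2)) = Pow(6, Rational(1, 2))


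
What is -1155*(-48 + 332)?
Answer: -328020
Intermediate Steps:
-1155*(-48 + 332) = -1155*284 = -328020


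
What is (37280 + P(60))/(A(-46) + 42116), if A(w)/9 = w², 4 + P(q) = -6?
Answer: 3727/6116 ≈ 0.60939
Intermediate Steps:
P(q) = -10 (P(q) = -4 - 6 = -10)
A(w) = 9*w²
(37280 + P(60))/(A(-46) + 42116) = (37280 - 10)/(9*(-46)² + 42116) = 37270/(9*2116 + 42116) = 37270/(19044 + 42116) = 37270/61160 = 37270*(1/61160) = 3727/6116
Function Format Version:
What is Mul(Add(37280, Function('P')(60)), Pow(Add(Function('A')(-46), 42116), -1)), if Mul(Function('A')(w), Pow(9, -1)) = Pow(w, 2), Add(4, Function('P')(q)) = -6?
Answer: Rational(3727, 6116) ≈ 0.60939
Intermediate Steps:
Function('P')(q) = -10 (Function('P')(q) = Add(-4, -6) = -10)
Function('A')(w) = Mul(9, Pow(w, 2))
Mul(Add(37280, Function('P')(60)), Pow(Add(Function('A')(-46), 42116), -1)) = Mul(Add(37280, -10), Pow(Add(Mul(9, Pow(-46, 2)), 42116), -1)) = Mul(37270, Pow(Add(Mul(9, 2116), 42116), -1)) = Mul(37270, Pow(Add(19044, 42116), -1)) = Mul(37270, Pow(61160, -1)) = Mul(37270, Rational(1, 61160)) = Rational(3727, 6116)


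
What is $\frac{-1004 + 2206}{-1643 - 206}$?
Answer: $- \frac{1202}{1849} \approx -0.65008$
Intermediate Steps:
$\frac{-1004 + 2206}{-1643 - 206} = \frac{1202}{-1849} = 1202 \left(- \frac{1}{1849}\right) = - \frac{1202}{1849}$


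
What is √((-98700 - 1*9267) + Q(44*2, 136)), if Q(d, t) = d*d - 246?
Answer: I*√100469 ≈ 316.97*I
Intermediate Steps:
Q(d, t) = -246 + d² (Q(d, t) = d² - 246 = -246 + d²)
√((-98700 - 1*9267) + Q(44*2, 136)) = √((-98700 - 1*9267) + (-246 + (44*2)²)) = √((-98700 - 9267) + (-246 + 88²)) = √(-107967 + (-246 + 7744)) = √(-107967 + 7498) = √(-100469) = I*√100469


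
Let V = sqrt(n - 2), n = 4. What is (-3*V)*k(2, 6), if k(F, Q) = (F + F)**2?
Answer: -48*sqrt(2) ≈ -67.882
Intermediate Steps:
k(F, Q) = 4*F**2 (k(F, Q) = (2*F)**2 = 4*F**2)
V = sqrt(2) (V = sqrt(4 - 2) = sqrt(2) ≈ 1.4142)
(-3*V)*k(2, 6) = (-3*sqrt(2))*(4*2**2) = (-3*sqrt(2))*(4*4) = -3*sqrt(2)*16 = -48*sqrt(2)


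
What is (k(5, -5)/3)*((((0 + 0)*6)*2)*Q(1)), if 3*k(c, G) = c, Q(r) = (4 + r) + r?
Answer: 0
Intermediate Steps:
Q(r) = 4 + 2*r
k(c, G) = c/3
(k(5, -5)/3)*((((0 + 0)*6)*2)*Q(1)) = (((⅓)*5)/3)*((((0 + 0)*6)*2)*(4 + 2*1)) = ((5/3)*(⅓))*(((0*6)*2)*(4 + 2)) = 5*((0*2)*6)/9 = 5*(0*6)/9 = (5/9)*0 = 0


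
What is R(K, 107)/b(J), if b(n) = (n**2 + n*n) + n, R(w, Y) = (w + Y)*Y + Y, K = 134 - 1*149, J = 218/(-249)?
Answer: 616971951/40766 ≈ 15134.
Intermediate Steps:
J = -218/249 (J = 218*(-1/249) = -218/249 ≈ -0.87550)
K = -15 (K = 134 - 149 = -15)
R(w, Y) = Y + Y*(Y + w) (R(w, Y) = (Y + w)*Y + Y = Y*(Y + w) + Y = Y + Y*(Y + w))
b(n) = n + 2*n**2 (b(n) = (n**2 + n**2) + n = 2*n**2 + n = n + 2*n**2)
R(K, 107)/b(J) = (107*(1 + 107 - 15))/((-218*(1 + 2*(-218/249))/249)) = (107*93)/((-218*(1 - 436/249)/249)) = 9951/((-218/249*(-187/249))) = 9951/(40766/62001) = 9951*(62001/40766) = 616971951/40766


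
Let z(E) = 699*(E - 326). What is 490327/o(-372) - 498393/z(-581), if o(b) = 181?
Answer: 103651364948/38250911 ≈ 2709.8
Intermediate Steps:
z(E) = -227874 + 699*E (z(E) = 699*(-326 + E) = -227874 + 699*E)
490327/o(-372) - 498393/z(-581) = 490327/181 - 498393/(-227874 + 699*(-581)) = 490327*(1/181) - 498393/(-227874 - 406119) = 490327/181 - 498393/(-633993) = 490327/181 - 498393*(-1/633993) = 490327/181 + 166131/211331 = 103651364948/38250911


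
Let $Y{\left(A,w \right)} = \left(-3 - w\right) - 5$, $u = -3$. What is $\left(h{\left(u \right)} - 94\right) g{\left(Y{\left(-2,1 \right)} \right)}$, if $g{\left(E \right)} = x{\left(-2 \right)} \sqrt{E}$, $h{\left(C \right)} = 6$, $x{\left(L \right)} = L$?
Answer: $528 i \approx 528.0 i$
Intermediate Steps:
$Y{\left(A,w \right)} = -8 - w$ ($Y{\left(A,w \right)} = \left(-3 - w\right) - 5 = -8 - w$)
$g{\left(E \right)} = - 2 \sqrt{E}$
$\left(h{\left(u \right)} - 94\right) g{\left(Y{\left(-2,1 \right)} \right)} = \left(6 - 94\right) \left(- 2 \sqrt{-8 - 1}\right) = - 88 \left(- 2 \sqrt{-8 - 1}\right) = - 88 \left(- 2 \sqrt{-9}\right) = - 88 \left(- 2 \cdot 3 i\right) = - 88 \left(- 6 i\right) = 528 i$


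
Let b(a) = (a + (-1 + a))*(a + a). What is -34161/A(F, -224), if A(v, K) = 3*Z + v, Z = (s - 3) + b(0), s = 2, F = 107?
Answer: -34161/104 ≈ -328.47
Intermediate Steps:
b(a) = 2*a*(-1 + 2*a) (b(a) = (-1 + 2*a)*(2*a) = 2*a*(-1 + 2*a))
Z = -1 (Z = (2 - 3) + 2*0*(-1 + 2*0) = -1 + 2*0*(-1 + 0) = -1 + 2*0*(-1) = -1 + 0 = -1)
A(v, K) = -3 + v (A(v, K) = 3*(-1) + v = -3 + v)
-34161/A(F, -224) = -34161/(-3 + 107) = -34161/104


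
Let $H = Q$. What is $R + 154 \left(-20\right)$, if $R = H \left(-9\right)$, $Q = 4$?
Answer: $-3116$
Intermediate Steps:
$H = 4$
$R = -36$ ($R = 4 \left(-9\right) = -36$)
$R + 154 \left(-20\right) = -36 + 154 \left(-20\right) = -36 - 3080 = -3116$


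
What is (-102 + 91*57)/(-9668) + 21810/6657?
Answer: 59002745/21453292 ≈ 2.7503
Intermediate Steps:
(-102 + 91*57)/(-9668) + 21810/6657 = (-102 + 5187)*(-1/9668) + 21810*(1/6657) = 5085*(-1/9668) + 7270/2219 = -5085/9668 + 7270/2219 = 59002745/21453292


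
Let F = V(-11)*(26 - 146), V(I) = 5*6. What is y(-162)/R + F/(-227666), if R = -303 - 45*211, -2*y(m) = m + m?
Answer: -134091/185889289 ≈ -0.00072135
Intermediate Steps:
y(m) = -m (y(m) = -(m + m)/2 = -m)
R = -9798 (R = -303 - 9495 = -9798)
V(I) = 30
F = -3600 (F = 30*(26 - 146) = 30*(-120) = -3600)
y(-162)/R + F/(-227666) = -1*(-162)/(-9798) - 3600/(-227666) = 162*(-1/9798) - 3600*(-1/227666) = -27/1633 + 1800/113833 = -134091/185889289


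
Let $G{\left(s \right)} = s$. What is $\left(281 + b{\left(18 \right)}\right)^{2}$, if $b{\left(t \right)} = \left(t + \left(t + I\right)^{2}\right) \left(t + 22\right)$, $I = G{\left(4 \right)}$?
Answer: $414570321$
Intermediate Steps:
$I = 4$
$b{\left(t \right)} = \left(22 + t\right) \left(t + \left(4 + t\right)^{2}\right)$ ($b{\left(t \right)} = \left(t + \left(t + 4\right)^{2}\right) \left(t + 22\right) = \left(t + \left(4 + t\right)^{2}\right) \left(22 + t\right) = \left(22 + t\right) \left(t + \left(4 + t\right)^{2}\right)$)
$\left(281 + b{\left(18 \right)}\right)^{2} = \left(281 + \left(352 + 18^{3} + 31 \cdot 18^{2} + 214 \cdot 18\right)\right)^{2} = \left(281 + \left(352 + 5832 + 31 \cdot 324 + 3852\right)\right)^{2} = \left(281 + \left(352 + 5832 + 10044 + 3852\right)\right)^{2} = \left(281 + 20080\right)^{2} = 20361^{2} = 414570321$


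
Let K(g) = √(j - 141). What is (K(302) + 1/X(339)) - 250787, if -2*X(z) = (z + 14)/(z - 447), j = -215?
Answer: -88527595/353 + 2*I*√89 ≈ -2.5079e+5 + 18.868*I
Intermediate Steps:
X(z) = -(14 + z)/(2*(-447 + z)) (X(z) = -(z + 14)/(2*(z - 447)) = -(14 + z)/(2*(-447 + z)))
K(g) = 2*I*√89 (K(g) = √(-215 - 141) = √(-356) = 2*I*√89)
(K(302) + 1/X(339)) - 250787 = (2*I*√89 + 1/((-14 - 1*339)/(2*(-447 + 339)))) - 250787 = (2*I*√89 + 1/((½)*(-14 - 339)/(-108))) - 250787 = (2*I*√89 + 1/((½)*(-1/108)*(-353))) - 250787 = (2*I*√89 + 1/(353/216)) - 250787 = (2*I*√89 + 216/353) - 250787 = (216/353 + 2*I*√89) - 250787 = -88527595/353 + 2*I*√89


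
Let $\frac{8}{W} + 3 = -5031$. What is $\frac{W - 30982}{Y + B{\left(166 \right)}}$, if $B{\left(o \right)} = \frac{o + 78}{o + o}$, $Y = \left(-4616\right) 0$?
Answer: $- \frac{6472480934}{153537} \approx -42156.0$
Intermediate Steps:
$W = - \frac{4}{2517}$ ($W = \frac{8}{-3 - 5031} = \frac{8}{-5034} = 8 \left(- \frac{1}{5034}\right) = - \frac{4}{2517} \approx -0.0015892$)
$Y = 0$
$B{\left(o \right)} = \frac{78 + o}{2 o}$
$\frac{W - 30982}{Y + B{\left(166 \right)}} = \frac{- \frac{4}{2517} - 30982}{0 + \frac{78 + 166}{2 \cdot 166}} = - \frac{77981698}{2517 \left(0 + \frac{1}{2} \cdot \frac{1}{166} \cdot 244\right)} = - \frac{77981698}{2517 \left(0 + \frac{61}{83}\right)} = - \frac{77981698}{2517 \cdot \frac{61}{83}} = \left(- \frac{77981698}{2517}\right) \frac{83}{61} = - \frac{6472480934}{153537}$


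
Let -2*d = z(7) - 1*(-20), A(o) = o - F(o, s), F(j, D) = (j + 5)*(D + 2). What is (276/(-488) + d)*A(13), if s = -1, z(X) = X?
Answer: 4290/61 ≈ 70.328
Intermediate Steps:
F(j, D) = (2 + D)*(5 + j) (F(j, D) = (5 + j)*(2 + D) = (2 + D)*(5 + j))
A(o) = -5 (A(o) = o - (10 + 2*o + 5*(-1) - o) = o - (10 + 2*o - 5 - o) = o - (5 + o) = o + (-5 - o) = -5)
d = -27/2 (d = -(7 - 1*(-20))/2 = -(7 + 20)/2 = -½*27 = -27/2 ≈ -13.500)
(276/(-488) + d)*A(13) = (276/(-488) - 27/2)*(-5) = (276*(-1/488) - 27/2)*(-5) = (-69/122 - 27/2)*(-5) = -858/61*(-5) = 4290/61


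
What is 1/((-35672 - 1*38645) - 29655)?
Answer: -1/103972 ≈ -9.6180e-6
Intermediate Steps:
1/((-35672 - 1*38645) - 29655) = 1/((-35672 - 38645) - 29655) = 1/(-74317 - 29655) = 1/(-103972) = -1/103972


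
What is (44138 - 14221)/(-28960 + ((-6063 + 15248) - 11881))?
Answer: -29917/31656 ≈ -0.94507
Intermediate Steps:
(44138 - 14221)/(-28960 + ((-6063 + 15248) - 11881)) = 29917/(-28960 + (9185 - 11881)) = 29917/(-28960 - 2696) = 29917/(-31656) = 29917*(-1/31656) = -29917/31656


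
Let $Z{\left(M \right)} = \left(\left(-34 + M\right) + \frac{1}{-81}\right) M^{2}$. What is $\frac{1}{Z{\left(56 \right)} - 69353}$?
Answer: $- \frac{81}{32377} \approx -0.0025018$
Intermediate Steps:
$Z{\left(M \right)} = M^{2} \left(- \frac{2755}{81} + M\right)$ ($Z{\left(M \right)} = \left(\left(-34 + M\right) - \frac{1}{81}\right) M^{2} = \left(- \frac{2755}{81} + M\right) M^{2} = M^{2} \left(- \frac{2755}{81} + M\right)$)
$\frac{1}{Z{\left(56 \right)} - 69353} = \frac{1}{56^{2} \left(- \frac{2755}{81} + 56\right) - 69353} = \frac{1}{3136 \cdot \frac{1781}{81} - 69353} = \frac{1}{\frac{5585216}{81} - 69353} = \frac{1}{- \frac{32377}{81}} = - \frac{81}{32377}$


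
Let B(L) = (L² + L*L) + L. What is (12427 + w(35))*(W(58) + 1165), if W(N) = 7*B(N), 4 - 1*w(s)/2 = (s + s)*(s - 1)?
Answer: 373519225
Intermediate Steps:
B(L) = L + 2*L² (B(L) = (L² + L²) + L = 2*L² + L = L + 2*L²)
w(s) = 8 - 4*s*(-1 + s) (w(s) = 8 - 2*(s + s)*(s - 1) = 8 - 2*2*s*(-1 + s) = 8 - 4*s*(-1 + s))
W(N) = 7*N*(1 + 2*N) (W(N) = 7*(N*(1 + 2*N)) = 7*N*(1 + 2*N))
(12427 + w(35))*(W(58) + 1165) = (12427 + (8 - 4*35² + 4*35))*(7*58*(1 + 2*58) + 1165) = (12427 + (8 - 4*1225 + 140))*(7*58*(1 + 116) + 1165) = (12427 + (8 - 4900 + 140))*(7*58*117 + 1165) = (12427 - 4752)*(47502 + 1165) = 7675*48667 = 373519225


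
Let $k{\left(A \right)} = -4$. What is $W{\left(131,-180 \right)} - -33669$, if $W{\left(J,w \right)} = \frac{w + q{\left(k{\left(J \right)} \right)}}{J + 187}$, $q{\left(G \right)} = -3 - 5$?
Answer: $\frac{5353277}{159} \approx 33668.0$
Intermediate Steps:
$q{\left(G \right)} = -8$
$W{\left(J,w \right)} = \frac{-8 + w}{187 + J}$ ($W{\left(J,w \right)} = \frac{w - 8}{J + 187} = \frac{-8 + w}{187 + J}$)
$W{\left(131,-180 \right)} - -33669 = \frac{-8 - 180}{187 + 131} - -33669 = \frac{1}{318} \left(-188\right) + 33669 = - \frac{94}{159} + 33669 = \frac{5353277}{159}$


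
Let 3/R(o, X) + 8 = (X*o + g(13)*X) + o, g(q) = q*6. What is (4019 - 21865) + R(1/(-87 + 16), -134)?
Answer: -4417045685/247509 ≈ -17846.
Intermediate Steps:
g(q) = 6*q
R(o, X) = 3/(-8 + o + 78*X + X*o) (R(o, X) = 3/(-8 + ((X*o + (6*13)*X) + o)) = 3/(-8 + ((X*o + 78*X) + o)) = 3/(-8 + ((78*X + X*o) + o)) = 3/(-8 + (o + 78*X + X*o)) = 3/(-8 + o + 78*X + X*o))
(4019 - 21865) + R(1/(-87 + 16), -134) = (4019 - 21865) + 3/(-8 + 1/(-87 + 16) + 78*(-134) - 134/(-87 + 16)) = -17846 + 3/(-8 + 1/(-71) - 10452 - 134/(-71)) = -17846 + 3/(-8 - 1/71 - 10452 - 134*(-1/71)) = -17846 + 3/(-8 - 1/71 - 10452 + 134/71) = -17846 + 3/(-742527/71) = -17846 + 3*(-71/742527) = -17846 - 71/247509 = -4417045685/247509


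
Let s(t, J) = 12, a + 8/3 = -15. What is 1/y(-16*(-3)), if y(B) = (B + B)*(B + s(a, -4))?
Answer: 1/5760 ≈ 0.00017361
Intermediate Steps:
a = -53/3 (a = -8/3 - 15 = -53/3 ≈ -17.667)
y(B) = 2*B*(12 + B) (y(B) = (B + B)*(B + 12) = (2*B)*(12 + B) = 2*B*(12 + B))
1/y(-16*(-3)) = 1/(2*(-16*(-3))*(12 - 16*(-3))) = 1/(2*48*(12 + 48)) = 1/(2*48*60) = 1/5760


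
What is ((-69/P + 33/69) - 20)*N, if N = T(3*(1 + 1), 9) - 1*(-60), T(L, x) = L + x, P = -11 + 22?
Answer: -489450/253 ≈ -1934.6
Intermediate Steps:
P = 11
N = 75 (N = (3*(1 + 1) + 9) - 1*(-60) = (3*2 + 9) + 60 = (6 + 9) + 60 = 15 + 60 = 75)
((-69/P + 33/69) - 20)*N = ((-69/11 + 33/69) - 20)*75 = ((-69*1/11 + 33*(1/69)) - 20)*75 = ((-69/11 + 11/23) - 20)*75 = (-1466/253 - 20)*75 = -6526/253*75 = -489450/253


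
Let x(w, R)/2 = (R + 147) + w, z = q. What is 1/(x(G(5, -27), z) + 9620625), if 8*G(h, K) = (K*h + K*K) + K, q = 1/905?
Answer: 3620/34828239923 ≈ 1.0394e-7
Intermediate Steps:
q = 1/905 ≈ 0.0011050
z = 1/905 ≈ 0.0011050
G(h, K) = K/8 + K**2/8 + K*h/8 (G(h, K) = ((K*h + K*K) + K)/8 = ((K*h + K**2) + K)/8 = ((K**2 + K*h) + K)/8 = (K + K**2 + K*h)/8 = K/8 + K**2/8 + K*h/8)
x(w, R) = 294 + 2*R + 2*w (x(w, R) = 2*((R + 147) + w) = 2*((147 + R) + w) = 2*(147 + R + w) = 294 + 2*R + 2*w)
1/(x(G(5, -27), z) + 9620625) = 1/((294 + 2*(1/905) + 2*((1/8)*(-27)*(1 - 27 + 5))) + 9620625) = 1/((294 + 2/905 + 2*((1/8)*(-27)*(-21))) + 9620625) = 1/((294 + 2/905 + 2*(567/8)) + 9620625) = 1/((294 + 2/905 + 567/4) + 9620625) = 1/(1577423/3620 + 9620625) = 1/(34828239923/3620) = 3620/34828239923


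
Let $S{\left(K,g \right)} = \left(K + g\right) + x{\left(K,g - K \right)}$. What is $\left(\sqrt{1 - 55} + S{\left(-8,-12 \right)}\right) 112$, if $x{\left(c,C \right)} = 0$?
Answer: $-2240 + 336 i \sqrt{6} \approx -2240.0 + 823.03 i$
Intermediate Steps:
$S{\left(K,g \right)} = K + g$ ($S{\left(K,g \right)} = \left(K + g\right) + 0 = K + g$)
$\left(\sqrt{1 - 55} + S{\left(-8,-12 \right)}\right) 112 = \left(\sqrt{1 - 55} - 20\right) 112 = \left(\sqrt{-54} - 20\right) 112 = \left(3 i \sqrt{6} - 20\right) 112 = \left(-20 + 3 i \sqrt{6}\right) 112 = -2240 + 336 i \sqrt{6}$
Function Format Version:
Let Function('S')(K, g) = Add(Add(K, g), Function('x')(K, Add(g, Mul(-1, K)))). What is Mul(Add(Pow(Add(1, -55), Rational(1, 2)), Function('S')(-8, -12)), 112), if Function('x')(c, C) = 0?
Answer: Add(-2240, Mul(336, I, Pow(6, Rational(1, 2)))) ≈ Add(-2240.0, Mul(823.03, I))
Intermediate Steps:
Function('S')(K, g) = Add(K, g) (Function('S')(K, g) = Add(Add(K, g), 0) = Add(K, g))
Mul(Add(Pow(Add(1, -55), Rational(1, 2)), Function('S')(-8, -12)), 112) = Mul(Add(Pow(Add(1, -55), Rational(1, 2)), Add(-8, -12)), 112) = Mul(Add(Pow(-54, Rational(1, 2)), -20), 112) = Mul(Add(Mul(3, I, Pow(6, Rational(1, 2))), -20), 112) = Mul(Add(-20, Mul(3, I, Pow(6, Rational(1, 2)))), 112) = Add(-2240, Mul(336, I, Pow(6, Rational(1, 2))))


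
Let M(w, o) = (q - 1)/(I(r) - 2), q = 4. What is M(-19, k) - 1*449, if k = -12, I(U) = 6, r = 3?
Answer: -1793/4 ≈ -448.25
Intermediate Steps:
M(w, o) = ¾ (M(w, o) = (4 - 1)/(6 - 2) = 3/4 = 3*(¼) = ¾)
M(-19, k) - 1*449 = ¾ - 1*449 = ¾ - 449 = -1793/4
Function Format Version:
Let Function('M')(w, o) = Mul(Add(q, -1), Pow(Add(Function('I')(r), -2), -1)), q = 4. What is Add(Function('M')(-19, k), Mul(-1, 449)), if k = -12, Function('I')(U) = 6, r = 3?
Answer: Rational(-1793, 4) ≈ -448.25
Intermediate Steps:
Function('M')(w, o) = Rational(3, 4) (Function('M')(w, o) = Mul(Add(4, -1), Pow(Add(6, -2), -1)) = Mul(3, Pow(4, -1)) = Mul(3, Rational(1, 4)) = Rational(3, 4))
Add(Function('M')(-19, k), Mul(-1, 449)) = Add(Rational(3, 4), Mul(-1, 449)) = Add(Rational(3, 4), -449) = Rational(-1793, 4)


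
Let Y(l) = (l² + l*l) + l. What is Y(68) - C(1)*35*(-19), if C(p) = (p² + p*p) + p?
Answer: 11311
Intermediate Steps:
C(p) = p + 2*p² (C(p) = (p² + p²) + p = 2*p² + p = p + 2*p²)
Y(l) = l + 2*l² (Y(l) = (l² + l²) + l = 2*l² + l = l + 2*l²)
Y(68) - C(1)*35*(-19) = 68*(1 + 2*68) - (1*(1 + 2*1))*35*(-19) = 68*(1 + 136) - (1*(1 + 2))*35*(-19) = 68*137 - (1*3)*35*(-19) = 9316 - 3*35*(-19) = 9316 - 105*(-19) = 9316 - 1*(-1995) = 9316 + 1995 = 11311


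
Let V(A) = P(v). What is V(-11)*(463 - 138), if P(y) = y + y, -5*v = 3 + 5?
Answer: -1040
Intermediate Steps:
v = -8/5 (v = -(3 + 5)/5 = -⅕*8 = -8/5 ≈ -1.6000)
P(y) = 2*y
V(A) = -16/5 (V(A) = 2*(-8/5) = -16/5)
V(-11)*(463 - 138) = -16*(463 - 138)/5 = -16/5*325 = -1040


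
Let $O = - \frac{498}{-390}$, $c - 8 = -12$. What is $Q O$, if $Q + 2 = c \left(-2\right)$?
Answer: $\frac{498}{65} \approx 7.6615$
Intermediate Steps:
$c = -4$ ($c = 8 - 12 = -4$)
$O = \frac{83}{65}$ ($O = \left(-498\right) \left(- \frac{1}{390}\right) = \frac{83}{65} \approx 1.2769$)
$Q = 6$ ($Q = -2 - -8 = -2 + 8 = 6$)
$Q O = 6 \cdot \frac{83}{65} = \frac{498}{65}$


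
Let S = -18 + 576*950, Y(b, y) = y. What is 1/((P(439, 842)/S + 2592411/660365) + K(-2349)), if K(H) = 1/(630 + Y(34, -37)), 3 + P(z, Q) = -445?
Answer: 107137262983995/420684320832328 ≈ 0.25467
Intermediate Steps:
P(z, Q) = -448 (P(z, Q) = -3 - 445 = -448)
S = 547182 (S = -18 + 547200 = 547182)
K(H) = 1/593 (K(H) = 1/(630 - 37) = 1/593)
1/((P(439, 842)/S + 2592411/660365) + K(-2349)) = 1/((-448/547182 + 2592411/660365) + 1/593) = 1/((-448*1/547182 + 2592411*(1/660365)) + 1/593) = 1/((-224/273591 + 2592411/660365) + 1/593) = 1/(709112396141/180669920715 + 1/593) = 1/(420684320832328/107137262983995) = 107137262983995/420684320832328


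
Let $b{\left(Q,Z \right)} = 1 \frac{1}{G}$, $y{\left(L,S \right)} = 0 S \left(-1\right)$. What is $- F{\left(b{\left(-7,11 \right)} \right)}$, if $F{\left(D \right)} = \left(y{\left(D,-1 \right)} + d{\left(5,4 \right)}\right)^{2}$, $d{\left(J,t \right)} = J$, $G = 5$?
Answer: $-25$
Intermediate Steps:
$y{\left(L,S \right)} = 0$ ($y{\left(L,S \right)} = 0 \left(-1\right) = 0$)
$b{\left(Q,Z \right)} = \frac{1}{5}$ ($b{\left(Q,Z \right)} = 1 \cdot \frac{1}{5} = \frac{1}{5}$)
$F{\left(D \right)} = 25$ ($F{\left(D \right)} = \left(0 + 5\right)^{2} = 5^{2} = 25$)
$- F{\left(b{\left(-7,11 \right)} \right)} = \left(-1\right) 25 = -25$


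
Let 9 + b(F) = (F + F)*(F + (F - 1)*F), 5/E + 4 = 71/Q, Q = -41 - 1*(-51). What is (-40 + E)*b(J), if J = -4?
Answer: 163030/31 ≈ 5259.0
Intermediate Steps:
Q = 10 (Q = -41 + 51 = 10)
E = 50/31 (E = 5/(-4 + 71/10) = 5/(31/10) = 5*(10/31) = 50/31 ≈ 1.6129)
b(F) = -9 + 2*F*(F + F*(-1 + F)) (b(F) = -9 + (F + F)*(F + (F - 1)*F) = -9 + (2*F)*(F + (-1 + F)*F) = -9 + (2*F)*(F + F*(-1 + F)) = -9 + 2*F*(F + F*(-1 + F)))
(-40 + E)*b(J) = (-40 + 50/31)*(-9 + 2*(-4)³) = -1190*(-9 + 2*(-64))/31 = -1190*(-9 - 128)/31 = -1190/31*(-137) = 163030/31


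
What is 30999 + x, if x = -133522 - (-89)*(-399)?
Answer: -138034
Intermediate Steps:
x = -169033 (x = -133522 - 1*35511 = -133522 - 35511 = -169033)
30999 + x = 30999 - 169033 = -138034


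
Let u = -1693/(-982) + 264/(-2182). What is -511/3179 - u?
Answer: -6007204563/3405859798 ≈ -1.7638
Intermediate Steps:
u = 1717439/1071362 (u = -1693*(-1/982) + 264*(-1/2182) = 1693/982 - 132/1091 = 1717439/1071362 ≈ 1.6030)
-511/3179 - u = -511/3179 - 1*1717439/1071362 = -511*1/3179 - 1717439/1071362 = -511/3179 - 1717439/1071362 = -6007204563/3405859798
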